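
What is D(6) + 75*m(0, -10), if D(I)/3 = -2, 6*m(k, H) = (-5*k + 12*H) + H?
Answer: -1631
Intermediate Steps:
m(k, H) = -5*k/6 + 13*H/6 (m(k, H) = ((-5*k + 12*H) + H)/6 = (-5*k + 13*H)/6 = -5*k/6 + 13*H/6)
D(I) = -6 (D(I) = 3*(-2) = -6)
D(6) + 75*m(0, -10) = -6 + 75*(-5/6*0 + (13/6)*(-10)) = -6 + 75*(0 - 65/3) = -6 + 75*(-65/3) = -6 - 1625 = -1631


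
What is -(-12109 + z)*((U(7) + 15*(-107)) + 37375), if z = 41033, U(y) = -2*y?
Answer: -1034206544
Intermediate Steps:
-(-12109 + z)*((U(7) + 15*(-107)) + 37375) = -(-12109 + 41033)*((-2*7 + 15*(-107)) + 37375) = -28924*((-14 - 1605) + 37375) = -28924*(-1619 + 37375) = -28924*35756 = -1*1034206544 = -1034206544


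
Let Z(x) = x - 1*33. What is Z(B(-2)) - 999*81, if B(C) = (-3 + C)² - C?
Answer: -80925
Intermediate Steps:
Z(x) = -33 + x (Z(x) = x - 33 = -33 + x)
Z(B(-2)) - 999*81 = (-33 + ((-3 - 2)² - 1*(-2))) - 999*81 = (-33 + ((-5)² + 2)) - 1*80919 = (-33 + (25 + 2)) - 80919 = (-33 + 27) - 80919 = -6 - 80919 = -80925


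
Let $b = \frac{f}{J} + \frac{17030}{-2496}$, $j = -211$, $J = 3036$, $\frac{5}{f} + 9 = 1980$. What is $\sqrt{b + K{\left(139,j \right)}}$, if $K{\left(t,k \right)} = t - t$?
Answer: $\frac{5 i \sqrt{482593824922}}{1329768} \approx 2.6121 i$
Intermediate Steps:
$f = \frac{5}{1971}$ ($f = \frac{5}{-9 + 1980} = \frac{5}{1971} \approx 0.0025368$)
$K{\left(t,k \right)} = 0$
$b = - \frac{326624225}{47871648}$ ($b = \frac{5}{1971 \cdot 3036} + \frac{17030}{-2496} = \frac{5}{1971} \cdot \frac{1}{3036} + 17030 \left(- \frac{1}{2496}\right) = \frac{5}{5983956} - \frac{655}{96} = - \frac{326624225}{47871648} \approx -6.8229$)
$\sqrt{b + K{\left(139,j \right)}} = \sqrt{- \frac{326624225}{47871648} + 0} = \sqrt{- \frac{326624225}{47871648}} = \frac{5 i \sqrt{482593824922}}{1329768}$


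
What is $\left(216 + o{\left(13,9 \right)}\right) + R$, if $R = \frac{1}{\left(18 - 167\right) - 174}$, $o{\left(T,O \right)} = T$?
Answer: $\frac{73966}{323} \approx 229.0$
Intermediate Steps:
$R = - \frac{1}{323}$ ($R = \frac{1}{\left(18 - 167\right) - 174} = \frac{1}{-149 - 174} = \frac{1}{-323} = - \frac{1}{323} \approx -0.003096$)
$\left(216 + o{\left(13,9 \right)}\right) + R = \left(216 + 13\right) - \frac{1}{323} = 229 - \frac{1}{323} = \frac{73966}{323}$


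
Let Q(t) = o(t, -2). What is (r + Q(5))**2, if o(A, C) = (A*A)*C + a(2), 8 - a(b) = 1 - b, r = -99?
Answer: 19600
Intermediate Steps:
a(b) = 7 + b (a(b) = 8 - (1 - b) = 8 + (-1 + b) = 7 + b)
o(A, C) = 9 + C*A**2 (o(A, C) = (A*A)*C + (7 + 2) = A**2*C + 9 = C*A**2 + 9 = 9 + C*A**2)
Q(t) = 9 - 2*t**2
(r + Q(5))**2 = (-99 + (9 - 2*5**2))**2 = (-99 + (9 - 2*25))**2 = (-99 + (9 - 50))**2 = (-99 - 41)**2 = (-140)**2 = 19600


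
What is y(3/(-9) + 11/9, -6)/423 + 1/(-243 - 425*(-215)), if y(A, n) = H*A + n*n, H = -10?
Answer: 35047087/546761340 ≈ 0.064099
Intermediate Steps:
y(A, n) = n**2 - 10*A (y(A, n) = -10*A + n*n = -10*A + n**2 = n**2 - 10*A)
y(3/(-9) + 11/9, -6)/423 + 1/(-243 - 425*(-215)) = ((-6)**2 - 10*(3/(-9) + 11/9))/423 + 1/(-243 - 425*(-215)) = (36 - 10*(3*(-1/9) + 11*(1/9)))*(1/423) - 1/215/(-668) = (36 - 10*(-1/3 + 11/9))*(1/423) - 1/668*(-1/215) = (36 - 10*8/9)*(1/423) + 1/143620 = (36 - 80/9)*(1/423) + 1/143620 = (244/9)*(1/423) + 1/143620 = 244/3807 + 1/143620 = 35047087/546761340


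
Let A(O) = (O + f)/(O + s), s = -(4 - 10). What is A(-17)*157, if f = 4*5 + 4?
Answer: -1099/11 ≈ -99.909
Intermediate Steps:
f = 24 (f = 20 + 4 = 24)
s = 6 (s = -1*(-6) = 6)
A(O) = (24 + O)/(6 + O) (A(O) = (O + 24)/(O + 6) = (24 + O)/(6 + O))
A(-17)*157 = ((24 - 17)/(6 - 17))*157 = (7/(-11))*157 = -1/11*7*157 = -7/11*157 = -1099/11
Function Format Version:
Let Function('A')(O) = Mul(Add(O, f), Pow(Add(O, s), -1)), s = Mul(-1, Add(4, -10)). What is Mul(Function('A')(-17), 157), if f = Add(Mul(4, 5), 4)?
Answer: Rational(-1099, 11) ≈ -99.909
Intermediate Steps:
f = 24 (f = Add(20, 4) = 24)
s = 6 (s = Mul(-1, -6) = 6)
Function('A')(O) = Mul(Pow(Add(6, O), -1), Add(24, O)) (Function('A')(O) = Mul(Add(O, 24), Pow(Add(O, 6), -1)) = Mul(Add(24, O), Pow(Add(6, O), -1)) = Mul(Pow(Add(6, O), -1), Add(24, O)))
Mul(Function('A')(-17), 157) = Mul(Mul(Pow(Add(6, -17), -1), Add(24, -17)), 157) = Mul(Mul(Pow(-11, -1), 7), 157) = Mul(Mul(Rational(-1, 11), 7), 157) = Mul(Rational(-7, 11), 157) = Rational(-1099, 11)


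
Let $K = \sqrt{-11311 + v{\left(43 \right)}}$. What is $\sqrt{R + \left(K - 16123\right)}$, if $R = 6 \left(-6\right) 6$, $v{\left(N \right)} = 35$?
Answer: $\sqrt{-16339 + 2 i \sqrt{2819}} \approx 0.4154 + 127.82 i$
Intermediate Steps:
$R = -216$ ($R = \left(-36\right) 6 = -216$)
$K = 2 i \sqrt{2819}$ ($K = \sqrt{-11311 + 35} = \sqrt{-11276} = 2 i \sqrt{2819} \approx 106.19 i$)
$\sqrt{R + \left(K - 16123\right)} = \sqrt{-216 - \left(16123 - 2 i \sqrt{2819}\right)} = \sqrt{-16339 + 2 i \sqrt{2819}}$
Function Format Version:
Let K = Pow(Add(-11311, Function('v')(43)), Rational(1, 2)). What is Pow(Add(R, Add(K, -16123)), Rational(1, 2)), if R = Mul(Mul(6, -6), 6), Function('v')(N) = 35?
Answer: Pow(Add(-16339, Mul(2, I, Pow(2819, Rational(1, 2)))), Rational(1, 2)) ≈ Add(0.4154, Mul(127.82, I))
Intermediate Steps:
R = -216 (R = Mul(-36, 6) = -216)
K = Mul(2, I, Pow(2819, Rational(1, 2))) (K = Pow(Add(-11311, 35), Rational(1, 2)) = Pow(-11276, Rational(1, 2)) = Mul(2, I, Pow(2819, Rational(1, 2))) ≈ Mul(106.19, I))
Pow(Add(R, Add(K, -16123)), Rational(1, 2)) = Pow(Add(-216, Add(Mul(2, I, Pow(2819, Rational(1, 2))), -16123)), Rational(1, 2)) = Pow(Add(-216, Add(-16123, Mul(2, I, Pow(2819, Rational(1, 2))))), Rational(1, 2)) = Pow(Add(-16339, Mul(2, I, Pow(2819, Rational(1, 2)))), Rational(1, 2))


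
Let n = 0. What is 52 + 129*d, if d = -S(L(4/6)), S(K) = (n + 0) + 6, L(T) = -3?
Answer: -722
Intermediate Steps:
S(K) = 6 (S(K) = (0 + 0) + 6 = 0 + 6 = 6)
d = -6 (d = -1*6 = -6)
52 + 129*d = 52 + 129*(-6) = 52 - 774 = -722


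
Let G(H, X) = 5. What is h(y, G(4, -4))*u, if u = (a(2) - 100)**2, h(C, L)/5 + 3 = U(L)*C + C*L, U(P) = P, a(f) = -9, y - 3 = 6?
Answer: 5168235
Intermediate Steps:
y = 9 (y = 3 + 6 = 9)
h(C, L) = -15 + 10*C*L (h(C, L) = -15 + 5*(L*C + C*L) = -15 + 5*(C*L + C*L) = -15 + 5*(2*C*L) = -15 + 10*C*L)
u = 11881 (u = (-9 - 100)**2 = (-109)**2 = 11881)
h(y, G(4, -4))*u = (-15 + 10*9*5)*11881 = (-15 + 450)*11881 = 435*11881 = 5168235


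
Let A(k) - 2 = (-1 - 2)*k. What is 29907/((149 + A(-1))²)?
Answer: 29907/23716 ≈ 1.2610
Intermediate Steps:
A(k) = 2 - 3*k (A(k) = 2 + (-1 - 2)*k = 2 - 3*k)
29907/((149 + A(-1))²) = 29907/((149 + (2 - 3*(-1)))²) = 29907/((149 + (2 + 3))²) = 29907/((149 + 5)²) = 29907/(154²) = 29907/23716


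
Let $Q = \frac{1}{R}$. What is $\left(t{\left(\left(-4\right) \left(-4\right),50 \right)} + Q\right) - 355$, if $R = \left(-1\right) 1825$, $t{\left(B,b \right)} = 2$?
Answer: $- \frac{644226}{1825} \approx -353.0$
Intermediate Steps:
$R = -1825$
$Q = - \frac{1}{1825}$ ($Q = \frac{1}{-1825} = - \frac{1}{1825} \approx -0.00054795$)
$\left(t{\left(\left(-4\right) \left(-4\right),50 \right)} + Q\right) - 355 = \left(2 - \frac{1}{1825}\right) - 355 = \frac{3649}{1825} - 355 = - \frac{644226}{1825}$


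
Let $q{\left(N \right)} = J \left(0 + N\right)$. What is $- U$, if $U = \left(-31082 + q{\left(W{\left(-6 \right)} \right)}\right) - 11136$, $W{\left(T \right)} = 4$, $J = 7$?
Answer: $42190$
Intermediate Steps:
$q{\left(N \right)} = 7 N$ ($q{\left(N \right)} = 7 \left(0 + N\right) = 7 N$)
$U = -42190$ ($U = \left(-31082 + 7 \cdot 4\right) - 11136 = \left(-31082 + 28\right) - 11136 = -31054 - 11136 = -42190$)
$- U = \left(-1\right) \left(-42190\right) = 42190$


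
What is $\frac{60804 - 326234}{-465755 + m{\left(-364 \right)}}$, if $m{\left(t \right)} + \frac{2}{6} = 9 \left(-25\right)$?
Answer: $\frac{796290}{1397941} \approx 0.56962$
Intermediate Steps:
$m{\left(t \right)} = - \frac{676}{3}$ ($m{\left(t \right)} = - \frac{1}{3} + 9 \left(-25\right) = - \frac{1}{3} - 225 = - \frac{676}{3}$)
$\frac{60804 - 326234}{-465755 + m{\left(-364 \right)}} = \frac{60804 - 326234}{-465755 - \frac{676}{3}} = - \frac{265430}{- \frac{1397941}{3}} = \left(-265430\right) \left(- \frac{3}{1397941}\right) = \frac{796290}{1397941}$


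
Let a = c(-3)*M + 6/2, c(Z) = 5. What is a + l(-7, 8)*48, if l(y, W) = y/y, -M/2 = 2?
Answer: 31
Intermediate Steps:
M = -4 (M = -2*2 = -4)
l(y, W) = 1
a = -17 (a = 5*(-4) + 6/2 = -20 + 6*(½) = -20 + 3 = -17)
a + l(-7, 8)*48 = -17 + 1*48 = -17 + 48 = 31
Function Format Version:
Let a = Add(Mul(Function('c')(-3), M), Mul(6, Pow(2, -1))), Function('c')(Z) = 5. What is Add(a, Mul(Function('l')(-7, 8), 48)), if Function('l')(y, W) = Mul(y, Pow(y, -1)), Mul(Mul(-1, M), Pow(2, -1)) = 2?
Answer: 31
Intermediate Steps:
M = -4 (M = Mul(-2, 2) = -4)
Function('l')(y, W) = 1
a = -17 (a = Add(Mul(5, -4), Mul(6, Pow(2, -1))) = Add(-20, Mul(6, Rational(1, 2))) = Add(-20, 3) = -17)
Add(a, Mul(Function('l')(-7, 8), 48)) = Add(-17, Mul(1, 48)) = Add(-17, 48) = 31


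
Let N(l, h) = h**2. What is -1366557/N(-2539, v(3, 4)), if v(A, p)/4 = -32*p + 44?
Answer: -455519/37632 ≈ -12.105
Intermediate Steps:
v(A, p) = 176 - 128*p (v(A, p) = 4*(-32*p + 44) = 4*(44 - 32*p) = 176 - 128*p)
-1366557/N(-2539, v(3, 4)) = -1366557/(176 - 128*4)**2 = -1366557/(176 - 512)**2 = -1366557/((-336)**2) = -1366557/112896 = -1366557*1/112896 = -455519/37632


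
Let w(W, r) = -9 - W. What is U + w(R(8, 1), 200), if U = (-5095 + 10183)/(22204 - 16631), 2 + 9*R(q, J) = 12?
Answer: -461351/50157 ≈ -9.1981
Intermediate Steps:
R(q, J) = 10/9 (R(q, J) = -2/9 + (1/9)*12 = -2/9 + 4/3 = 10/9)
U = 5088/5573 ≈ 0.91297
U + w(R(8, 1), 200) = 5088/5573 + (-9 - 1*10/9) = 5088/5573 + (-9 - 10/9) = 5088/5573 - 91/9 = -461351/50157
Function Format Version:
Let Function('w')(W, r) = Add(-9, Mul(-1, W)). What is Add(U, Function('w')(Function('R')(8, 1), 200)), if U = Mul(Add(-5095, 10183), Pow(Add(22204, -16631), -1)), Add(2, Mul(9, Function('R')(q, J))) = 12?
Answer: Rational(-461351, 50157) ≈ -9.1981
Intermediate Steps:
Function('R')(q, J) = Rational(10, 9) (Function('R')(q, J) = Add(Rational(-2, 9), Mul(Rational(1, 9), 12)) = Add(Rational(-2, 9), Rational(4, 3)) = Rational(10, 9))
U = Rational(5088, 5573) (U = Mul(5088, Pow(5573, -1)) = Mul(5088, Rational(1, 5573)) = Rational(5088, 5573) ≈ 0.91297)
Add(U, Function('w')(Function('R')(8, 1), 200)) = Add(Rational(5088, 5573), Add(-9, Mul(-1, Rational(10, 9)))) = Add(Rational(5088, 5573), Add(-9, Rational(-10, 9))) = Add(Rational(5088, 5573), Rational(-91, 9)) = Rational(-461351, 50157)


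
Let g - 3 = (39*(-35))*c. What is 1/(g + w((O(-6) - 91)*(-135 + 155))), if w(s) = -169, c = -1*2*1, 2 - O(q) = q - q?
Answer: 1/2564 ≈ 0.00039002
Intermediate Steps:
O(q) = 2 (O(q) = 2 - (q - q) = 2 - 1*0 = 2 + 0 = 2)
c = -2 (c = -2*1 = -2)
g = 2733 (g = 3 + (39*(-35))*(-2) = 3 - 1365*(-2) = 3 + 2730 = 2733)
1/(g + w((O(-6) - 91)*(-135 + 155))) = 1/(2733 - 169) = 1/2564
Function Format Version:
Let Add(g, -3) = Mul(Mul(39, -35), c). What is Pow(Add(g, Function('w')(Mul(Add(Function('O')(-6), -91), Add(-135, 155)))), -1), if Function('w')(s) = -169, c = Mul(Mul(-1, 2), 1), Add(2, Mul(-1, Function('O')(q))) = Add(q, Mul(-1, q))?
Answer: Rational(1, 2564) ≈ 0.00039002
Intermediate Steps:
Function('O')(q) = 2 (Function('O')(q) = Add(2, Mul(-1, Add(q, Mul(-1, q)))) = Add(2, Mul(-1, 0)) = Add(2, 0) = 2)
c = -2 (c = Mul(-2, 1) = -2)
g = 2733 (g = Add(3, Mul(Mul(39, -35), -2)) = Add(3, Mul(-1365, -2)) = Add(3, 2730) = 2733)
Pow(Add(g, Function('w')(Mul(Add(Function('O')(-6), -91), Add(-135, 155)))), -1) = Pow(Add(2733, -169), -1) = Pow(2564, -1) = Rational(1, 2564)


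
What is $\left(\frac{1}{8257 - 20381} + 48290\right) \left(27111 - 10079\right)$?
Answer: $\frac{2492922569422}{3031} \approx 8.2247 \cdot 10^{8}$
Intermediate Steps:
$\left(\frac{1}{8257 - 20381} + 48290\right) \left(27111 - 10079\right) = \left(\frac{1}{-12124} + 48290\right) 17032 = \left(- \frac{1}{12124} + 48290\right) 17032 = \frac{585467959}{12124} \cdot 17032 = \frac{2492922569422}{3031}$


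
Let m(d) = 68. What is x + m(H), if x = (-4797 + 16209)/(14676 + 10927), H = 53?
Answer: 1752416/25603 ≈ 68.446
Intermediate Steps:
x = 11412/25603 ≈ 0.44573
x + m(H) = 11412/25603 + 68 = 1752416/25603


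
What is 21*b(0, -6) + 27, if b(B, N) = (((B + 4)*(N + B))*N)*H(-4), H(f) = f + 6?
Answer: 6075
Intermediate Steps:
H(f) = 6 + f
b(B, N) = 2*N*(4 + B)*(B + N) (b(B, N) = (((B + 4)*(N + B))*N)*(6 - 4) = (((4 + B)*(B + N))*N)*2 = (N*(4 + B)*(B + N))*2 = 2*N*(4 + B)*(B + N))
21*b(0, -6) + 27 = 21*(2*(-6)*(0² + 4*0 + 4*(-6) + 0*(-6))) + 27 = 21*(2*(-6)*(0 + 0 - 24 + 0)) + 27 = 21*(2*(-6)*(-24)) + 27 = 21*288 + 27 = 6048 + 27 = 6075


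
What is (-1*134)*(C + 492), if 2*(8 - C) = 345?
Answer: -43885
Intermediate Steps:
C = -329/2 (C = 8 - ½*345 = 8 - 345/2 = -329/2 ≈ -164.50)
(-1*134)*(C + 492) = (-1*134)*(-329/2 + 492) = -134*655/2 = -43885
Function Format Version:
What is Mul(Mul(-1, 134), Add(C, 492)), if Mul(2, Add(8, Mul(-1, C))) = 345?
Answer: -43885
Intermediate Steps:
C = Rational(-329, 2) (C = Add(8, Mul(Rational(-1, 2), 345)) = Add(8, Rational(-345, 2)) = Rational(-329, 2) ≈ -164.50)
Mul(Mul(-1, 134), Add(C, 492)) = Mul(Mul(-1, 134), Add(Rational(-329, 2), 492)) = Mul(-134, Rational(655, 2)) = -43885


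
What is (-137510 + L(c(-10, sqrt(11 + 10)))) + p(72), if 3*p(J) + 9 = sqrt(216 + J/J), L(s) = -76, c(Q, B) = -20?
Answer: -137589 + sqrt(217)/3 ≈ -1.3758e+5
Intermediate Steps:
p(J) = -3 + sqrt(217)/3 (p(J) = -3 + sqrt(216 + J/J)/3 = -3 + sqrt(216 + 1)/3 = -3 + sqrt(217)/3)
(-137510 + L(c(-10, sqrt(11 + 10)))) + p(72) = (-137510 - 76) + (-3 + sqrt(217)/3) = -137586 + (-3 + sqrt(217)/3) = -137589 + sqrt(217)/3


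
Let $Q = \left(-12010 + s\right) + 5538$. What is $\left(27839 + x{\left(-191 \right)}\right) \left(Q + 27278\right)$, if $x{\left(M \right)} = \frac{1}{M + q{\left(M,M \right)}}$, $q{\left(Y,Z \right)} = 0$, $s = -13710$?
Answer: $\frac{37731191808}{191} \approx 1.9755 \cdot 10^{8}$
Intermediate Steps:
$x{\left(M \right)} = \frac{1}{M}$ ($x{\left(M \right)} = \frac{1}{M + 0} = \frac{1}{M}$)
$Q = -20182$ ($Q = \left(-12010 - 13710\right) + 5538 = -25720 + 5538 = -20182$)
$\left(27839 + x{\left(-191 \right)}\right) \left(Q + 27278\right) = \left(27839 + \frac{1}{-191}\right) \left(-20182 + 27278\right) = \left(27839 - \frac{1}{191}\right) 7096 = \frac{5317248}{191} \cdot 7096 = \frac{37731191808}{191}$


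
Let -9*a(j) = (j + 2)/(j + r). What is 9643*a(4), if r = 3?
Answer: -19286/21 ≈ -918.38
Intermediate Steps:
a(j) = -(2 + j)/(9*(3 + j)) (a(j) = -(j + 2)/(9*(j + 3)) = -(2 + j)/(9*(3 + j)))
9643*a(4) = 9643*((-2 - 1*4)/(9*(3 + 4))) = 9643*((⅑)*(-2 - 4)/7) = 9643*((⅑)*(⅐)*(-6)) = 9643*(-2/21) = -19286/21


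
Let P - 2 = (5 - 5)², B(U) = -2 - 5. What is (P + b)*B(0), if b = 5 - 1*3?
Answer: -28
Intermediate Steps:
B(U) = -7
b = 2 (b = 5 - 3 = 2)
P = 2 (P = 2 + (5 - 5)² = 2 + 0² = 2 + 0 = 2)
(P + b)*B(0) = (2 + 2)*(-7) = 4*(-7) = -28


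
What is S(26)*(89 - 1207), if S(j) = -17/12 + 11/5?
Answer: -26273/30 ≈ -875.77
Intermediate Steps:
S(j) = 47/60 (S(j) = -17*1/12 + 11*(⅕) = -17/12 + 11/5 = 47/60)
S(26)*(89 - 1207) = 47*(89 - 1207)/60 = (47/60)*(-1118) = -26273/30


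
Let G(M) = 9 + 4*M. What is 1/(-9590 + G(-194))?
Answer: -1/10357 ≈ -9.6553e-5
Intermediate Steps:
1/(-9590 + G(-194)) = 1/(-9590 + (9 + 4*(-194))) = 1/(-9590 + (9 - 776)) = 1/(-9590 - 767) = 1/(-10357) = -1/10357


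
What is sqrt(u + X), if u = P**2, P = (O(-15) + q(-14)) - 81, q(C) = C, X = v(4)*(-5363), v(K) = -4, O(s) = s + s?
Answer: sqrt(37077) ≈ 192.55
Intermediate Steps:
O(s) = 2*s
X = 21452 (X = -4*(-5363) = 21452)
P = -125 (P = (2*(-15) - 14) - 81 = (-30 - 14) - 81 = -44 - 81 = -125)
u = 15625 (u = (-125)**2 = 15625)
sqrt(u + X) = sqrt(15625 + 21452) = sqrt(37077)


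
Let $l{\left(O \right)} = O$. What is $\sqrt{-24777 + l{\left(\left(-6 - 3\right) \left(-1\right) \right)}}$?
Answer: $24 i \sqrt{43} \approx 157.38 i$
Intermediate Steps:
$\sqrt{-24777 + l{\left(\left(-6 - 3\right) \left(-1\right) \right)}} = \sqrt{-24777 + \left(-6 - 3\right) \left(-1\right)} = \sqrt{-24777 - -9} = \sqrt{-24777 + 9} = \sqrt{-24768} = 24 i \sqrt{43}$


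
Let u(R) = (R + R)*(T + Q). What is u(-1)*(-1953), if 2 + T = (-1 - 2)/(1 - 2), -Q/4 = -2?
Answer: 35154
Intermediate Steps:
Q = 8 (Q = -4*(-2) = 8)
T = 1 (T = -2 + (-1 - 2)/(1 - 2) = -2 - 3/(-1) = -2 - 3*(-1) = -2 + 3 = 1)
u(R) = 18*R (u(R) = (R + R)*(1 + 8) = (2*R)*9 = 18*R)
u(-1)*(-1953) = (18*(-1))*(-1953) = -18*(-1953) = 35154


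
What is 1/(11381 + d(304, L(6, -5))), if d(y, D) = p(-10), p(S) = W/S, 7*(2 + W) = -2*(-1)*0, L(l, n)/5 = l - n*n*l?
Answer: 5/56906 ≈ 8.7864e-5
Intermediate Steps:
L(l, n) = 5*l - 5*l*n**2 (L(l, n) = 5*(l - n*n*l) = 5*(l - n**2*l) = 5*(l - l*n**2) = 5*l - 5*l*n**2)
W = -2 (W = -2 + (-2*(-1)*0)/7 = -2 + (2*0)/7 = -2 + (1/7)*0 = -2 + 0 = -2)
p(S) = -2/S
d(y, D) = 1/5 (d(y, D) = -2/(-10) = -2*(-1/10) = 1/5)
1/(11381 + d(304, L(6, -5))) = 1/(11381 + 1/5) = 1/(56906/5) = 5/56906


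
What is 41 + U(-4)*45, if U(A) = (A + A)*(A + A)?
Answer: 2921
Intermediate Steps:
U(A) = 4*A² (U(A) = (2*A)*(2*A) = 4*A²)
41 + U(-4)*45 = 41 + (4*(-4)²)*45 = 41 + (4*16)*45 = 41 + 64*45 = 41 + 2880 = 2921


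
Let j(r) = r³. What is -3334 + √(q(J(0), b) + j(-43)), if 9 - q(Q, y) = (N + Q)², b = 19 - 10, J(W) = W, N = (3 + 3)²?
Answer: -3334 + I*√80794 ≈ -3334.0 + 284.24*I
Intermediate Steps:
N = 36 (N = 6² = 36)
b = 9
q(Q, y) = 9 - (36 + Q)²
-3334 + √(q(J(0), b) + j(-43)) = -3334 + √((9 - (36 + 0)²) + (-43)³) = -3334 + √((9 - 1*36²) - 79507) = -3334 + √((9 - 1*1296) - 79507) = -3334 + √((9 - 1296) - 79507) = -3334 + √(-1287 - 79507) = -3334 + √(-80794) = -3334 + I*√80794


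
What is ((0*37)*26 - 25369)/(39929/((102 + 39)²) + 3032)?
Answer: -504361089/60319121 ≈ -8.3615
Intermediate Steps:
((0*37)*26 - 25369)/(39929/((102 + 39)²) + 3032) = (0*26 - 25369)/(39929/(141²) + 3032) = (0 - 25369)/(39929/19881 + 3032) = -25369/(39929*(1/19881) + 3032) = -25369/(39929/19881 + 3032) = -25369/60319121/19881 = -25369*19881/60319121 = -504361089/60319121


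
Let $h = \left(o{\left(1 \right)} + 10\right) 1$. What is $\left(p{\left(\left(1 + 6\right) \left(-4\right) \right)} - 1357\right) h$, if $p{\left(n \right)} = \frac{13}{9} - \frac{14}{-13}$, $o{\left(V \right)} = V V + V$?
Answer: $- \frac{633896}{39} \approx -16254.0$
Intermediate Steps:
$o{\left(V \right)} = V + V^{2}$ ($o{\left(V \right)} = V^{2} + V = V + V^{2}$)
$p{\left(n \right)} = \frac{295}{117}$ ($p{\left(n \right)} = 13 \cdot \frac{1}{9} - - \frac{14}{13} = \frac{13}{9} + \frac{14}{13} = \frac{295}{117}$)
$h = 12$ ($h = \left(1 \left(1 + 1\right) + 10\right) 1 = \left(1 \cdot 2 + 10\right) 1 = \left(2 + 10\right) 1 = 12 \cdot 1 = 12$)
$\left(p{\left(\left(1 + 6\right) \left(-4\right) \right)} - 1357\right) h = \left(\frac{295}{117} - 1357\right) 12 = \left(- \frac{158474}{117}\right) 12 = - \frac{633896}{39}$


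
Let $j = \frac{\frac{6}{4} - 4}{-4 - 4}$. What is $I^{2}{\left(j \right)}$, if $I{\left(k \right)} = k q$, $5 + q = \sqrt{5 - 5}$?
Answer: $\frac{625}{256} \approx 2.4414$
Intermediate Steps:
$q = -5$ ($q = -5 + \sqrt{5 - 5} = -5 + \sqrt{0} = -5 + 0 = -5$)
$j = \frac{5}{16}$ ($j = \frac{6 \cdot \frac{1}{4} - 4}{-8} = \left(\frac{3}{2} - 4\right) \left(- \frac{1}{8}\right) = \left(- \frac{5}{2}\right) \left(- \frac{1}{8}\right) = \frac{5}{16} \approx 0.3125$)
$I{\left(k \right)} = - 5 k$ ($I{\left(k \right)} = k \left(-5\right) = - 5 k$)
$I^{2}{\left(j \right)} = \left(\left(-5\right) \frac{5}{16}\right)^{2} = \left(- \frac{25}{16}\right)^{2} = \frac{625}{256}$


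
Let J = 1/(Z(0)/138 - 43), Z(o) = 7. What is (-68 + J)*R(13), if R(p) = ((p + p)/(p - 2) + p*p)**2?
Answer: -1432567936150/717167 ≈ -1.9975e+6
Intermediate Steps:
R(p) = (p**2 + 2*p/(-2 + p))**2 (R(p) = ((2*p)/(-2 + p) + p**2)**2 = (2*p/(-2 + p) + p**2)**2 = (p**2 + 2*p/(-2 + p))**2)
J = -138/5927 (J = 1/(7/138 - 43) = 1/(-5927/138) = -138/5927 ≈ -0.023283)
(-68 + J)*R(13) = (-68 - 138/5927)*(13**2*(2 + 13**2 - 2*13)**2/(-2 + 13)**2) = -68136406*(2 + 169 - 26)**2/(5927*11**2) = -68136406*145**2/(5927*121) = -68136406*21025/(5927*121) = -403174/5927*3553225/121 = -1432567936150/717167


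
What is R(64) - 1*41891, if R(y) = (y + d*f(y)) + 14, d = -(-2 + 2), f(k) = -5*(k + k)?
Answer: -41813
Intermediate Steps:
f(k) = -10*k
d = 0 (d = -1*0 = 0)
R(y) = 14 + y (R(y) = (y + 0*(-10*y)) + 14 = (y + 0) + 14 = y + 14 = 14 + y)
R(64) - 1*41891 = (14 + 64) - 1*41891 = 78 - 41891 = -41813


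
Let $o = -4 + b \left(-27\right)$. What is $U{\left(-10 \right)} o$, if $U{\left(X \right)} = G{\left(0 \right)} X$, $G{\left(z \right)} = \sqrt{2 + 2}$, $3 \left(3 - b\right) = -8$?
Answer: $3140$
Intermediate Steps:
$b = \frac{17}{3}$ ($b = 3 - - \frac{8}{3} = 3 + \frac{8}{3} = \frac{17}{3} \approx 5.6667$)
$G{\left(z \right)} = 2$ ($G{\left(z \right)} = \sqrt{4} = 2$)
$U{\left(X \right)} = 2 X$
$o = -157$ ($o = -4 + \frac{17}{3} \left(-27\right) = -4 - 153 = -157$)
$U{\left(-10 \right)} o = 2 \left(-10\right) \left(-157\right) = \left(-20\right) \left(-157\right) = 3140$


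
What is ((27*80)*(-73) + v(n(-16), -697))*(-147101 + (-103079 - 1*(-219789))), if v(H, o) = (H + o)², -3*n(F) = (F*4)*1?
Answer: -81739907119/9 ≈ -9.0822e+9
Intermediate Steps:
n(F) = -4*F/3 (n(F) = -F*4/3 = -4*F/3)
((27*80)*(-73) + v(n(-16), -697))*(-147101 + (-103079 - 1*(-219789))) = ((27*80)*(-73) + (-4/3*(-16) - 697)²)*(-147101 + (-103079 - 1*(-219789))) = (2160*(-73) + (64/3 - 697)²)*(-147101 + (-103079 + 219789)) = (-157680 + (-2027/3)²)*(-147101 + 116710) = (-157680 + 4108729/9)*(-30391) = (2689609/9)*(-30391) = -81739907119/9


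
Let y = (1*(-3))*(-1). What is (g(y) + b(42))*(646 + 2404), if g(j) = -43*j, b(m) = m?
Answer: -265350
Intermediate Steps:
y = 3 (y = -3*(-1) = 3)
g(j) = -43*j
(g(y) + b(42))*(646 + 2404) = (-43*3 + 42)*(646 + 2404) = (-129 + 42)*3050 = -87*3050 = -265350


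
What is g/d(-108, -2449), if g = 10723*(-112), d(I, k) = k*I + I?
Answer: -75061/16524 ≈ -4.5425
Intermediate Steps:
d(I, k) = I + I*k (d(I, k) = I*k + I = I + I*k)
g = -1200976
g/d(-108, -2449) = -1200976*(-1/(108*(1 - 2449))) = -1200976/((-108*(-2448))) = -1200976/264384 = -1200976*1/264384 = -75061/16524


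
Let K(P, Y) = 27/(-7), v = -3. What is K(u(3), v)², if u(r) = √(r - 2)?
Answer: 729/49 ≈ 14.878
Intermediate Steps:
u(r) = √(-2 + r)
K(P, Y) = -27/7 (K(P, Y) = 27*(-⅐) = -27/7)
K(u(3), v)² = (-27/7)² = 729/49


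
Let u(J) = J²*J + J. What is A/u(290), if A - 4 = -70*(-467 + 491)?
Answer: -838/12194645 ≈ -6.8719e-5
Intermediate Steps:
A = -1676 (A = 4 - 70*(-467 + 491) = 4 - 70*24 = 4 - 1680 = -1676)
u(J) = J + J³ (u(J) = J³ + J = J + J³)
A/u(290) = -1676/(290 + 290³) = -1676/(290 + 24389000) = -1676/24389290 = -1676*1/24389290 = -838/12194645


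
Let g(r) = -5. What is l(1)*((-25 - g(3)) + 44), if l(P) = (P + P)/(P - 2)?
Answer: -48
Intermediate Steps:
l(P) = 2*P/(-2 + P) (l(P) = (2*P)/(-2 + P) = 2*P/(-2 + P))
l(1)*((-25 - g(3)) + 44) = (2*1/(-2 + 1))*((-25 - 1*(-5)) + 44) = (2*1/(-1))*((-25 + 5) + 44) = (2*1*(-1))*(-20 + 44) = -2*24 = -48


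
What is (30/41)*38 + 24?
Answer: 2124/41 ≈ 51.805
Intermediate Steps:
(30/41)*38 + 24 = 1140/41 + 24 = 2124/41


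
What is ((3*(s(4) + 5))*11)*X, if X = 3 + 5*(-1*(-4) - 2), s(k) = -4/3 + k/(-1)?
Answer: -143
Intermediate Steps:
s(k) = -4/3 - k (s(k) = -4*⅓ + k*(-1) = -4/3 - k)
X = 13 (X = 3 + 5*(4 - 2) = 3 + 5*2 = 3 + 10 = 13)
((3*(s(4) + 5))*11)*X = ((3*((-4/3 - 1*4) + 5))*11)*13 = ((3*((-4/3 - 4) + 5))*11)*13 = ((3*(-16/3 + 5))*11)*13 = ((3*(-⅓))*11)*13 = -1*11*13 = -11*13 = -143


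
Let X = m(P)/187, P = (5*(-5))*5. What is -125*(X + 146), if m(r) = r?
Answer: -3397125/187 ≈ -18166.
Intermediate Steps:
P = -125 (P = -25*5 = -125)
X = -125/187 ≈ -0.66845
-125*(X + 146) = -125*(-125/187 + 146) = -125*27177/187 = -3397125/187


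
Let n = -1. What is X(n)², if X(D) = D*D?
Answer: 1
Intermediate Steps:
X(D) = D²
X(n)² = ((-1)²)² = 1² = 1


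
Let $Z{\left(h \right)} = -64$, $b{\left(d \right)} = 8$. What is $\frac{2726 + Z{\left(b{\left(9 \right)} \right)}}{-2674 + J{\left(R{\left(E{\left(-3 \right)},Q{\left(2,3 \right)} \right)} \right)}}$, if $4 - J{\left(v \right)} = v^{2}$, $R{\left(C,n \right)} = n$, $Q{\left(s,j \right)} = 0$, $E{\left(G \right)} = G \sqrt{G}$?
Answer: $- \frac{1331}{1335} \approx -0.997$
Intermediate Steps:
$E{\left(G \right)} = G^{\frac{3}{2}}$
$J{\left(v \right)} = 4 - v^{2}$
$\frac{2726 + Z{\left(b{\left(9 \right)} \right)}}{-2674 + J{\left(R{\left(E{\left(-3 \right)},Q{\left(2,3 \right)} \right)} \right)}} = \frac{2726 - 64}{-2674 + \left(4 - 0^{2}\right)} = \frac{2662}{-2674 + \left(4 - 0\right)} = \frac{2662}{-2674 + \left(4 + 0\right)} = \frac{2662}{-2674 + 4} = \frac{2662}{-2670} = 2662 \left(- \frac{1}{2670}\right) = - \frac{1331}{1335}$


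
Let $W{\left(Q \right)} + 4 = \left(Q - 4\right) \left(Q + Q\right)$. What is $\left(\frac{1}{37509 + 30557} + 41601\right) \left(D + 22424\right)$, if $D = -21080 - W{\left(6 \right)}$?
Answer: $\frac{1874528247554}{34033} \approx 5.508 \cdot 10^{7}$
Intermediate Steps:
$W{\left(Q \right)} = -4 + 2 Q \left(-4 + Q\right)$ ($W{\left(Q \right)} = -4 + \left(Q - 4\right) \left(Q + Q\right) = -4 + \left(-4 + Q\right) 2 Q = -4 + 2 Q \left(-4 + Q\right)$)
$D = -21100$ ($D = -21080 - \left(-4 - 48 + 2 \cdot 6^{2}\right) = -21080 - \left(-4 - 48 + 2 \cdot 36\right) = -21080 - \left(-4 - 48 + 72\right) = -21080 - 20 = -21100$)
$\left(\frac{1}{37509 + 30557} + 41601\right) \left(D + 22424\right) = \left(\frac{1}{37509 + 30557} + 41601\right) \left(-21100 + 22424\right) = \left(\frac{1}{68066} + 41601\right) 1324 = \frac{2831613667}{68066} \cdot 1324 = \frac{1874528247554}{34033}$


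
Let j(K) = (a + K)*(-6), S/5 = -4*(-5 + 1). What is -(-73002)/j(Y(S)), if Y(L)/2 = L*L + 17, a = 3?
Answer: -12167/12837 ≈ -0.94781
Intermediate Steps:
S = 80 (S = 5*(-4*(-5 + 1)) = 5*(-4*(-4)) = 5*16 = 80)
Y(L) = 34 + 2*L² (Y(L) = 2*(L*L + 17) = 2*(L² + 17) = 2*(17 + L²) = 34 + 2*L²)
j(K) = -18 - 6*K (j(K) = (3 + K)*(-6) = -18 - 6*K)
-(-73002)/j(Y(S)) = -(-73002)/(-18 - 6*(34 + 2*80²)) = -(-73002)/(-18 - 6*(34 + 2*6400)) = -(-73002)/(-18 - 6*(34 + 12800)) = -(-73002)/(-18 - 6*12834) = -(-73002)/(-18 - 77004) = -(-73002)/(-77022) = -(-73002)*(-1)/77022 = -1*12167/12837 = -12167/12837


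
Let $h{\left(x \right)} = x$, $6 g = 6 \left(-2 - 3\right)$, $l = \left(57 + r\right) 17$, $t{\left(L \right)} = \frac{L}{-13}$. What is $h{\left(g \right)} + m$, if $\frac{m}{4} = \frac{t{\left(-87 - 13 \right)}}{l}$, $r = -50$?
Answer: $- \frac{7335}{1547} \approx -4.7414$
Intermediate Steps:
$t{\left(L \right)} = - \frac{L}{13}$ ($t{\left(L \right)} = L \left(- \frac{1}{13}\right) = - \frac{L}{13}$)
$l = 119$ ($l = \left(57 - 50\right) 17 = 7 \cdot 17 = 119$)
$g = -5$ ($g = \frac{6 \left(-2 - 3\right)}{6} = \frac{6 \left(-5\right)}{6} = \frac{1}{6} \left(-30\right) = -5$)
$m = \frac{400}{1547}$ ($m = 4 \frac{\left(- \frac{1}{13}\right) \left(-87 - 13\right)}{119} = 4 - \frac{-87 - 13}{13} \cdot \frac{1}{119} = 4 \left(- \frac{1}{13}\right) \left(-100\right) \frac{1}{119} = 4 \cdot \frac{100}{13} \cdot \frac{1}{119} = 4 \cdot \frac{100}{1547} = \frac{400}{1547} \approx 0.25856$)
$h{\left(g \right)} + m = -5 + \frac{400}{1547} = - \frac{7335}{1547}$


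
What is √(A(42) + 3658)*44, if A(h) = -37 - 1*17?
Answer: 88*√901 ≈ 2641.5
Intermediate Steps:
A(h) = -54 (A(h) = -37 - 17 = -54)
√(A(42) + 3658)*44 = √(-54 + 3658)*44 = √3604*44 = (2*√901)*44 = 88*√901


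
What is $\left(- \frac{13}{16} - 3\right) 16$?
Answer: $-61$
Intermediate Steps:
$\left(- \frac{13}{16} - 3\right) 16 = \left(- \frac{61}{16}\right) 16 = -61$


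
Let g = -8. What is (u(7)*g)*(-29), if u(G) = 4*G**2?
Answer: 45472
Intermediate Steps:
(u(7)*g)*(-29) = ((4*7**2)*(-8))*(-29) = ((4*49)*(-8))*(-29) = (196*(-8))*(-29) = -1568*(-29) = 45472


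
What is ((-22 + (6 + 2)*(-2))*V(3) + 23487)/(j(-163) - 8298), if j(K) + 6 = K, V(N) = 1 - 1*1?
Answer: -23487/8467 ≈ -2.7739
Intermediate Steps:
V(N) = 0 (V(N) = 1 - 1 = 0)
j(K) = -6 + K
((-22 + (6 + 2)*(-2))*V(3) + 23487)/(j(-163) - 8298) = ((-22 + (6 + 2)*(-2))*0 + 23487)/((-6 - 163) - 8298) = ((-22 + 8*(-2))*0 + 23487)/(-169 - 8298) = ((-22 - 16)*0 + 23487)/(-8467) = (-38*0 + 23487)*(-1/8467) = (0 + 23487)*(-1/8467) = 23487*(-1/8467) = -23487/8467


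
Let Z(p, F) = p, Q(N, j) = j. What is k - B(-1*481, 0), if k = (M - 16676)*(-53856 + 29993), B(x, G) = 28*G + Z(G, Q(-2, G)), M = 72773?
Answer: -1338642711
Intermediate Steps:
B(x, G) = 29*G (B(x, G) = 28*G + G = 29*G)
k = -1338642711 (k = (72773 - 16676)*(-53856 + 29993) = 56097*(-23863) = -1338642711)
k - B(-1*481, 0) = -1338642711 - 29*0 = -1338642711 - 1*0 = -1338642711 + 0 = -1338642711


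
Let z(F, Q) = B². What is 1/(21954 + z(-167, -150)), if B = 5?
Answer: 1/21979 ≈ 4.5498e-5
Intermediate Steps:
z(F, Q) = 25 (z(F, Q) = 5² = 25)
1/(21954 + z(-167, -150)) = 1/(21954 + 25) = 1/21979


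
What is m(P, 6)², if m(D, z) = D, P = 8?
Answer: 64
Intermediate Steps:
m(P, 6)² = 8² = 64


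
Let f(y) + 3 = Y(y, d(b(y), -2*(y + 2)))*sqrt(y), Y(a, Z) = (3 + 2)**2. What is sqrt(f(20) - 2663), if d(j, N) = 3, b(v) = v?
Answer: sqrt(-2666 + 50*sqrt(5)) ≈ 50.539*I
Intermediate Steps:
Y(a, Z) = 25 (Y(a, Z) = 5**2 = 25)
f(y) = -3 + 25*sqrt(y)
sqrt(f(20) - 2663) = sqrt((-3 + 25*sqrt(20)) - 2663) = sqrt((-3 + 25*(2*sqrt(5))) - 2663) = sqrt((-3 + 50*sqrt(5)) - 2663) = sqrt(-2666 + 50*sqrt(5))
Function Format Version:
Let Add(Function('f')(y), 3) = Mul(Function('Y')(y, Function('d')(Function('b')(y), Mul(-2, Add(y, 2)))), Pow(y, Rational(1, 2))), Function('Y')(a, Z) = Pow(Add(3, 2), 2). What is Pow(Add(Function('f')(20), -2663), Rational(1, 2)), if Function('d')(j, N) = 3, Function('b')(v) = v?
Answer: Pow(Add(-2666, Mul(50, Pow(5, Rational(1, 2)))), Rational(1, 2)) ≈ Mul(50.539, I)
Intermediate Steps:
Function('Y')(a, Z) = 25 (Function('Y')(a, Z) = Pow(5, 2) = 25)
Function('f')(y) = Add(-3, Mul(25, Pow(y, Rational(1, 2))))
Pow(Add(Function('f')(20), -2663), Rational(1, 2)) = Pow(Add(Add(-3, Mul(25, Pow(20, Rational(1, 2)))), -2663), Rational(1, 2)) = Pow(Add(Add(-3, Mul(25, Mul(2, Pow(5, Rational(1, 2))))), -2663), Rational(1, 2)) = Pow(Add(Add(-3, Mul(50, Pow(5, Rational(1, 2)))), -2663), Rational(1, 2)) = Pow(Add(-2666, Mul(50, Pow(5, Rational(1, 2)))), Rational(1, 2))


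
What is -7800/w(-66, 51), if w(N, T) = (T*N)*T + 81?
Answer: 520/11439 ≈ 0.045458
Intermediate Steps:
w(N, T) = 81 + N*T² (w(N, T) = (N*T)*T + 81 = N*T² + 81 = 81 + N*T²)
-7800/w(-66, 51) = -7800/(81 - 66*51²) = -7800/(81 - 66*2601) = -7800/(81 - 171666) = -7800/(-171585) = -7800*(-1/171585) = 520/11439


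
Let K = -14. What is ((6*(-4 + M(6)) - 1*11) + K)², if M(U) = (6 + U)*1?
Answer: 529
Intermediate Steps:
M(U) = 6 + U
((6*(-4 + M(6)) - 1*11) + K)² = ((6*(-4 + (6 + 6)) - 1*11) - 14)² = ((6*(-4 + 12) - 11) - 14)² = ((6*8 - 11) - 14)² = ((48 - 11) - 14)² = (37 - 14)² = 23² = 529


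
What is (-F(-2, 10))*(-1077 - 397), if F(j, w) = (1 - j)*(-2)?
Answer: -8844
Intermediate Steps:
F(j, w) = -2 + 2*j
(-F(-2, 10))*(-1077 - 397) = (-(-2 + 2*(-2)))*(-1077 - 397) = -(-2 - 4)*(-1474) = -1*(-6)*(-1474) = 6*(-1474) = -8844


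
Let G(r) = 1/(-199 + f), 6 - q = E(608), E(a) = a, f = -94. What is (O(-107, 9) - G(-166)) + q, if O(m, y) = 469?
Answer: -38968/293 ≈ -133.00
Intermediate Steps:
q = -602 (q = 6 - 1*608 = 6 - 608 = -602)
G(r) = -1/293 (G(r) = 1/(-199 - 94) = 1/(-293) = -1/293)
(O(-107, 9) - G(-166)) + q = (469 - 1*(-1/293)) - 602 = (469 + 1/293) - 602 = 137418/293 - 602 = -38968/293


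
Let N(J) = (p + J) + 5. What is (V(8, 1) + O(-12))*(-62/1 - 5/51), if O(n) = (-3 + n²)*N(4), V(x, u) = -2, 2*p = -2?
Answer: -3566042/51 ≈ -69922.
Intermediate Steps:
p = -1 (p = (½)*(-2) = -1)
N(J) = 4 + J (N(J) = (-1 + J) + 5 = 4 + J)
O(n) = -24 + 8*n² (O(n) = (-3 + n²)*(4 + 4) = (-3 + n²)*8 = -24 + 8*n²)
(V(8, 1) + O(-12))*(-62/1 - 5/51) = (-2 + (-24 + 8*(-12)²))*(-62/1 - 5/51) = (-2 + (-24 + 8*144))*(-62*1 - 5*1/51) = (-2 + (-24 + 1152))*(-62 - 5/51) = (-2 + 1128)*(-3167/51) = 1126*(-3167/51) = -3566042/51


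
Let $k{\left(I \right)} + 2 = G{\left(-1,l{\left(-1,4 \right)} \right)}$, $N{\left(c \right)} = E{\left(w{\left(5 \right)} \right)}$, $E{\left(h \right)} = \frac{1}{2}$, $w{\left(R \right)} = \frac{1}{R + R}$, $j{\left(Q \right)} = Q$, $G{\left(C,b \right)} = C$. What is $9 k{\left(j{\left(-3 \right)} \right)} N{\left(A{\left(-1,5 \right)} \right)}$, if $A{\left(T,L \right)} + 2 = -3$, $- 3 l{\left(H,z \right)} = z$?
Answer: $- \frac{27}{2} \approx -13.5$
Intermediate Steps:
$l{\left(H,z \right)} = - \frac{z}{3}$
$A{\left(T,L \right)} = -5$ ($A{\left(T,L \right)} = -2 - 3 = -5$)
$w{\left(R \right)} = \frac{1}{2 R}$
$E{\left(h \right)} = \frac{1}{2}$
$N{\left(c \right)} = \frac{1}{2}$
$k{\left(I \right)} = -3$ ($k{\left(I \right)} = -2 - 1 = -3$)
$9 k{\left(j{\left(-3 \right)} \right)} N{\left(A{\left(-1,5 \right)} \right)} = 9 \left(-3\right) \frac{1}{2} = \left(-27\right) \frac{1}{2} = - \frac{27}{2}$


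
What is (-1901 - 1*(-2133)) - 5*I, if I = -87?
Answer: 667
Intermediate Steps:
(-1901 - 1*(-2133)) - 5*I = (-1901 - 1*(-2133)) - 5*(-87) = (-1901 + 2133) + 435 = 232 + 435 = 667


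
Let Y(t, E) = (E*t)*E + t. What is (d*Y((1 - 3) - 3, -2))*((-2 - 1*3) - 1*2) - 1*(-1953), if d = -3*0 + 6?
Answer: 3003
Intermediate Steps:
d = 6 (d = 0 + 6 = 6)
Y(t, E) = t + t*E² (Y(t, E) = t*E² + t = t + t*E²)
(d*Y((1 - 3) - 3, -2))*((-2 - 1*3) - 1*2) - 1*(-1953) = (6*(((1 - 3) - 3)*(1 + (-2)²)))*((-2 - 1*3) - 1*2) - 1*(-1953) = (6*((-2 - 3)*(1 + 4)))*((-2 - 3) - 2) + 1953 = (6*(-5*5))*(-5 - 2) + 1953 = (6*(-25))*(-7) + 1953 = -150*(-7) + 1953 = 1050 + 1953 = 3003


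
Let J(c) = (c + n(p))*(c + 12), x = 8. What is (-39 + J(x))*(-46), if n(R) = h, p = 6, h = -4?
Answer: -1886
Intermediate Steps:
n(R) = -4
J(c) = (-4 + c)*(12 + c) (J(c) = (c - 4)*(c + 12) = (-4 + c)*(12 + c))
(-39 + J(x))*(-46) = (-39 + (-48 + 8² + 8*8))*(-46) = (-39 + (-48 + 64 + 64))*(-46) = (-39 + 80)*(-46) = 41*(-46) = -1886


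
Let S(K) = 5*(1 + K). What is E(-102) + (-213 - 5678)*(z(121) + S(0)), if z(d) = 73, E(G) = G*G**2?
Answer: -1520706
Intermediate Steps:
E(G) = G**3
S(K) = 5 + 5*K
E(-102) + (-213 - 5678)*(z(121) + S(0)) = (-102)**3 + (-213 - 5678)*(73 + (5 + 5*0)) = -1061208 - 5891*(73 + (5 + 0)) = -1061208 - 5891*(73 + 5) = -1061208 - 5891*78 = -1061208 - 459498 = -1520706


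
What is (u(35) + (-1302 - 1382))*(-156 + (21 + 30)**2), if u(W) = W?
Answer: -6476805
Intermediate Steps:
(u(35) + (-1302 - 1382))*(-156 + (21 + 30)**2) = (35 + (-1302 - 1382))*(-156 + (21 + 30)**2) = (35 - 2684)*(-156 + 51**2) = -2649*(-156 + 2601) = -2649*2445 = -6476805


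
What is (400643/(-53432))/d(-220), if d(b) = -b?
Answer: -400643/11755040 ≈ -0.034083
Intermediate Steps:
(400643/(-53432))/d(-220) = (400643/(-53432))/((-1*(-220))) = (400643*(-1/53432))/220 = -400643/53432*1/220 = -400643/11755040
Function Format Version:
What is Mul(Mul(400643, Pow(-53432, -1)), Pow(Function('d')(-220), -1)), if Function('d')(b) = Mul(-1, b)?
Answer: Rational(-400643, 11755040) ≈ -0.034083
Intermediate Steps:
Mul(Mul(400643, Pow(-53432, -1)), Pow(Function('d')(-220), -1)) = Mul(Mul(400643, Pow(-53432, -1)), Pow(Mul(-1, -220), -1)) = Mul(Mul(400643, Rational(-1, 53432)), Pow(220, -1)) = Mul(Rational(-400643, 53432), Rational(1, 220)) = Rational(-400643, 11755040)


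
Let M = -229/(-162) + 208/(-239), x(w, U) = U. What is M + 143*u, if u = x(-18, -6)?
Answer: -33199009/38718 ≈ -857.46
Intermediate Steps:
u = -6
M = 21035/38718 (M = -229*(-1/162) + 208*(-1/239) = 229/162 - 208/239 = 21035/38718 ≈ 0.54329)
M + 143*u = 21035/38718 + 143*(-6) = 21035/38718 - 858 = -33199009/38718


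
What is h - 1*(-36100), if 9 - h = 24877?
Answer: 11232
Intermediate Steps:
h = -24868 (h = 9 - 1*24877 = 9 - 24877 = -24868)
h - 1*(-36100) = -24868 - 1*(-36100) = -24868 + 36100 = 11232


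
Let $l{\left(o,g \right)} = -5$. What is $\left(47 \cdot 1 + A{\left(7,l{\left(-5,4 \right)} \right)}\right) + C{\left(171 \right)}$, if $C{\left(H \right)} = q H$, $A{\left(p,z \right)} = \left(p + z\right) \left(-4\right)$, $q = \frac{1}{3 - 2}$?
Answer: $210$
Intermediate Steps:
$q = 1$ ($q = 1^{-1} = 1$)
$A{\left(p,z \right)} = - 4 p - 4 z$
$C{\left(H \right)} = H$ ($C{\left(H \right)} = 1 H = H$)
$\left(47 \cdot 1 + A{\left(7,l{\left(-5,4 \right)} \right)}\right) + C{\left(171 \right)} = \left(47 \cdot 1 - 8\right) + 171 = \left(47 + \left(-28 + 20\right)\right) + 171 = \left(47 - 8\right) + 171 = 39 + 171 = 210$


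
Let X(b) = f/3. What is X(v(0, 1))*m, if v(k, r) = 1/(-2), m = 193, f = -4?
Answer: -772/3 ≈ -257.33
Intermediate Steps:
v(k, r) = -½
X(b) = -4/3
X(v(0, 1))*m = -4/3*193 = -772/3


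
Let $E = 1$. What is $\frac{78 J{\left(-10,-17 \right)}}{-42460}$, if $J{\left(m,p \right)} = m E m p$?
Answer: $\frac{6630}{2123} \approx 3.1229$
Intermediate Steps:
$J{\left(m,p \right)} = p m^{2}$ ($J{\left(m,p \right)} = m 1 m p = m m p = m^{2} p = p m^{2}$)
$\frac{78 J{\left(-10,-17 \right)}}{-42460} = \frac{78 \left(- 17 \left(-10\right)^{2}\right)}{-42460} = 78 \left(\left(-17\right) 100\right) \left(- \frac{1}{42460}\right) = 78 \left(-1700\right) \left(- \frac{1}{42460}\right) = \left(-132600\right) \left(- \frac{1}{42460}\right) = \frac{6630}{2123}$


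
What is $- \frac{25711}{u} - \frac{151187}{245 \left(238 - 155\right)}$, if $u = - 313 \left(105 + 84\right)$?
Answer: $- \frac{1202990882}{171851085} \approx -7.0002$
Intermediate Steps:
$u = -59157$ ($u = \left(-313\right) 189 = -59157$)
$- \frac{25711}{u} - \frac{151187}{245 \left(238 - 155\right)} = - \frac{25711}{-59157} - \frac{151187}{245 \left(238 - 155\right)} = \left(-25711\right) \left(- \frac{1}{59157}\right) - \frac{151187}{245 \cdot 83} = \frac{3673}{8451} - \frac{151187}{20335} = - \frac{1202990882}{171851085}$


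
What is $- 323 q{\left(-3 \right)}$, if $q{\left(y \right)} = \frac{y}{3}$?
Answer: $323$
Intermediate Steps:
$q{\left(y \right)} = \frac{y}{3}$ ($q{\left(y \right)} = y \frac{1}{3} = \frac{y}{3}$)
$- 323 q{\left(-3 \right)} = - 323 \cdot \frac{1}{3} \left(-3\right) = \left(-323\right) \left(-1\right) = 323$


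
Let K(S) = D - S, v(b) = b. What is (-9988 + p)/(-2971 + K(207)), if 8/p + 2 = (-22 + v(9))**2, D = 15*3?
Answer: 1667988/523211 ≈ 3.1880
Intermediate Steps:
D = 45
p = 8/167 (p = 8/(-2 + (-22 + 9)**2) = 8/(-2 + (-13)**2) = 8/(-2 + 169) = 8/167 ≈ 0.047904)
K(S) = 45 - S
(-9988 + p)/(-2971 + K(207)) = (-9988 + 8/167)/(-2971 + (45 - 1*207)) = -1667988/(167*(-2971 + (45 - 207))) = -1667988/(167*(-2971 - 162)) = -1667988/167/(-3133) = -1667988/167*(-1/3133) = 1667988/523211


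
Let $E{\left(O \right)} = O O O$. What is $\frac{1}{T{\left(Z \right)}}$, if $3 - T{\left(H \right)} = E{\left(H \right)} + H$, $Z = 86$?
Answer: $- \frac{1}{636139} \approx -1.572 \cdot 10^{-6}$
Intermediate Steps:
$E{\left(O \right)} = O^{3}$ ($E{\left(O \right)} = O^{2} O = O^{3}$)
$T{\left(H \right)} = 3 - H - H^{3}$ ($T{\left(H \right)} = 3 - \left(H^{3} + H\right) = 3 - \left(H + H^{3}\right) = 3 - H - H^{3}$)
$\frac{1}{T{\left(Z \right)}} = \frac{1}{3 - 86 - 86^{3}} = \frac{1}{3 - 86 - 636056} = \frac{1}{-636139} = - \frac{1}{636139}$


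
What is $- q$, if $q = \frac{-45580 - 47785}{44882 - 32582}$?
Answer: $\frac{18673}{2460} \approx 7.5907$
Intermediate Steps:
$q = - \frac{18673}{2460}$ ($q = - \frac{93365}{12300} = \left(-93365\right) \frac{1}{12300} = - \frac{18673}{2460} \approx -7.5907$)
$- q = \left(-1\right) \left(- \frac{18673}{2460}\right) = \frac{18673}{2460}$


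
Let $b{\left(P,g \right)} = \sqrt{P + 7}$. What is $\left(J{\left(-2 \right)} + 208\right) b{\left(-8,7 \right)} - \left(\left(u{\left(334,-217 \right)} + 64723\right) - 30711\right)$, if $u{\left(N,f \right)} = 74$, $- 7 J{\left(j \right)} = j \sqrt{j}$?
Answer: $-34086 + 208 i - \frac{2 \sqrt{2}}{7} \approx -34086.0 + 208.0 i$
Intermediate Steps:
$J{\left(j \right)} = - \frac{j^{\frac{3}{2}}}{7}$ ($J{\left(j \right)} = - \frac{j \sqrt{j}}{7} = - \frac{j^{\frac{3}{2}}}{7}$)
$b{\left(P,g \right)} = \sqrt{7 + P}$
$\left(J{\left(-2 \right)} + 208\right) b{\left(-8,7 \right)} - \left(\left(u{\left(334,-217 \right)} + 64723\right) - 30711\right) = \left(- \frac{\left(-2\right)^{\frac{3}{2}}}{7} + 208\right) \sqrt{7 - 8} - \left(\left(74 + 64723\right) - 30711\right) = \left(- \frac{\left(-2\right) i \sqrt{2}}{7} + 208\right) \sqrt{-1} - \left(64797 - 30711\right) = \left(\frac{2 i \sqrt{2}}{7} + 208\right) i - 34086 = \left(208 + \frac{2 i \sqrt{2}}{7}\right) i - 34086 = i \left(208 + \frac{2 i \sqrt{2}}{7}\right) - 34086 = -34086 + i \left(208 + \frac{2 i \sqrt{2}}{7}\right)$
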